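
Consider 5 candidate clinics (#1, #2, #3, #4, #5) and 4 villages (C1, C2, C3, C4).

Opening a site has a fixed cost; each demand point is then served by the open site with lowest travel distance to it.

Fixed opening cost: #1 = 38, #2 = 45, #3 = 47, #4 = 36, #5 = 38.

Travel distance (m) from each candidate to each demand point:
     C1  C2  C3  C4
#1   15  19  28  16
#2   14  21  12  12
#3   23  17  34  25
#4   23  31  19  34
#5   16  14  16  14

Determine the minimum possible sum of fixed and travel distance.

Open {#5}: assign each demand point to its cheapest open site.
  C1→#5 16, C2→#5 14, C3→#5 16, C4→#5 14
  travel distance 60, fixed 38 → total 98.
Compare {#2}: travel distance 59 + fixed 45 = 104.
Compare {#1}: travel distance 78 + fixed 38 = 116.
Compare {#4, #5}: travel distance 60 + fixed 74 = 134.
All other subsets cost ≥ 104. Minimum total cost: 98.

98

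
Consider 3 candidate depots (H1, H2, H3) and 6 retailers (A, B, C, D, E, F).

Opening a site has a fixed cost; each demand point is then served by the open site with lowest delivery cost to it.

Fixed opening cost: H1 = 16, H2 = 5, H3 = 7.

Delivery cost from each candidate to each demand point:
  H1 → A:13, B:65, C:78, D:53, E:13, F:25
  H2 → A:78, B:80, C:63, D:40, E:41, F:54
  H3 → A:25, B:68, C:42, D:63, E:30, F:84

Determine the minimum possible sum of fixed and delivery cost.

226

Open {H1, H2, H3}: assign each demand point to its cheapest open site.
  A→H1 13, B→H1 65, C→H3 42, D→H2 40, E→H1 13, F→H1 25
  delivery cost 198, fixed 28 → total 226.
Compare {H1, H3}: delivery cost 211 + fixed 23 = 234.
Compare {H1, H2}: delivery cost 219 + fixed 21 = 240.
Compare {H1}: delivery cost 247 + fixed 16 = 263.
All other subsets cost ≥ 234. Minimum total cost: 226.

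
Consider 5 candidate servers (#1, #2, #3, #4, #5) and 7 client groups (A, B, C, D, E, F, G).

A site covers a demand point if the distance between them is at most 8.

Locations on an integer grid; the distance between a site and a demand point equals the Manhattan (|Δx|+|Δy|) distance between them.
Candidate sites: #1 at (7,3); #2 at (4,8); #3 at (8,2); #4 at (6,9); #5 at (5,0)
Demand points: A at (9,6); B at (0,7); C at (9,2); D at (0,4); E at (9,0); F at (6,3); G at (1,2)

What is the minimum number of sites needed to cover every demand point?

2

Coverage sets (demand points within 8 of each site):
  #1: {A, C, D, E, F, G}
  #2: {A, B, D, F}
  #3: {A, C, E, F, G}
  #4: {A, B, F}
  #5: {C, E, F, G}
No single site covers all 7 demand points.
But {#1, #2} covers everything, so the minimum is 2.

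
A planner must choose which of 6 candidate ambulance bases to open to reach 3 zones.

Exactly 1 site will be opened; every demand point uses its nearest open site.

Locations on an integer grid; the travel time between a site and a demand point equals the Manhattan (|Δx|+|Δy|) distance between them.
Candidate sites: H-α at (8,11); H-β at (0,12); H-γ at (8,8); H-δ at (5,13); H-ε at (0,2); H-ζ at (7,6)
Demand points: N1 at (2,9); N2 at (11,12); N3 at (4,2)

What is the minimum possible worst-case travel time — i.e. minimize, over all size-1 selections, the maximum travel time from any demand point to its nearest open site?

10

Open {H-γ}.
  Farthest demand point is N3 at travel time 10 (to H-γ); all others are ≤ 10.
With {H-ζ} the worst case is 10.
With {H-δ} the worst case is 12.
No size-1 selection achieves below 10.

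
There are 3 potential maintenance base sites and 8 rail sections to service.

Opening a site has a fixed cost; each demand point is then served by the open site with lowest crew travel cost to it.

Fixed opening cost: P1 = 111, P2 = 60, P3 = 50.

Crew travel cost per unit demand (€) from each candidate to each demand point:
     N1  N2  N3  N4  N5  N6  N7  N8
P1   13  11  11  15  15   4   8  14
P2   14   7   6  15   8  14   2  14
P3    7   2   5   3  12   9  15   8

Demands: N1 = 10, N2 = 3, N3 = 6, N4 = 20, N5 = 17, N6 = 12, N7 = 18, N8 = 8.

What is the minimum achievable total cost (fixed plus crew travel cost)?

620

Open {P2, P3}: assign each demand point to its cheapest open site.
  N1→P3 10×7=70, N2→P3 3×2=6, N3→P3 6×5=30, N4→P3 20×3=60, N5→P2 17×8=136, N6→P3 12×9=108, N7→P2 18×2=36, N8→P3 8×8=64
  crew travel cost 510, fixed 110 → total 620.
Compare {P1, P2, P3}: crew travel cost 450 + fixed 221 = 671.
Compare {P1, P3}: crew travel cost 626 + fixed 161 = 787.
Compare {P3}: crew travel cost 812 + fixed 50 = 862.
All other subsets cost ≥ 671. Minimum total cost: 620.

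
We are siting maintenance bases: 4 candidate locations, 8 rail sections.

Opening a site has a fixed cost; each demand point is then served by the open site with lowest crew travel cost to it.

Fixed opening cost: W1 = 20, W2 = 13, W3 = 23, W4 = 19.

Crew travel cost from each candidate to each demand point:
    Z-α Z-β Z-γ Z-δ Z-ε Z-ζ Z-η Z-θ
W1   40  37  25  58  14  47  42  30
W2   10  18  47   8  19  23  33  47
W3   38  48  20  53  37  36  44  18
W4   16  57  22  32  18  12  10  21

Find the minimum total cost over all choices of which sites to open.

Open {W2, W4}: assign each demand point to its cheapest open site.
  Z-α→W2 10, Z-β→W2 18, Z-γ→W4 22, Z-δ→W2 8, Z-ε→W4 18, Z-ζ→W4 12, Z-η→W4 10, Z-θ→W4 21
  crew travel cost 119, fixed 32 → total 151.
Compare {W1, W2, W4}: crew travel cost 115 + fixed 52 = 167.
Compare {W2, W3, W4}: crew travel cost 114 + fixed 55 = 169.
Compare {W2, W3}: crew travel cost 149 + fixed 36 = 185.
All other subsets cost ≥ 167. Minimum total cost: 151.

151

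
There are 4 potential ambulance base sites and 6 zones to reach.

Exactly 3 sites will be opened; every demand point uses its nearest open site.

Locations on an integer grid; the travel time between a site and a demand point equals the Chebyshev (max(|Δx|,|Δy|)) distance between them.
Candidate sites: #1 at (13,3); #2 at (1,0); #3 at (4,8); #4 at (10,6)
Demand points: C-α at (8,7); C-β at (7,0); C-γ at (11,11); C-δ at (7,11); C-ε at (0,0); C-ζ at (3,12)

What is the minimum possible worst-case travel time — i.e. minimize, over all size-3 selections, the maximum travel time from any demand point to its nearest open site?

Open {#2, #3, #4}.
  Farthest demand point is C-β at travel time 6 (to #2); all others are ≤ 6.
With {#1, #2, #3} the worst case is 7.
With {#1, #2, #4} the worst case is 7.
No size-3 selection achieves below 6.

6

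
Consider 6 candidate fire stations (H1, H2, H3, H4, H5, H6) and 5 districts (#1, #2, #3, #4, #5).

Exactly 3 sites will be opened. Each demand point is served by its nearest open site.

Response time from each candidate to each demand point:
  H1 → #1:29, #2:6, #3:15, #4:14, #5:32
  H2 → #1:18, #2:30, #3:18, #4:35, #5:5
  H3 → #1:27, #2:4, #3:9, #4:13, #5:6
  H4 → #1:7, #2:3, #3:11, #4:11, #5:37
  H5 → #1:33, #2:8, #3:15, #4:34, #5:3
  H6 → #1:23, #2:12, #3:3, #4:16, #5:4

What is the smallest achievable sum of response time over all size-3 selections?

27

Open {H4, H5, H6}.
  #1→H4 7, #2→H4 3, #3→H6 3, #4→H4 11, #5→H5 3  ⇒ total 27.
Compare {H1, H4, H6}: total 28.
Compare {H2, H4, H6}: total 28.
No size-3 selection does better; minimum is 27.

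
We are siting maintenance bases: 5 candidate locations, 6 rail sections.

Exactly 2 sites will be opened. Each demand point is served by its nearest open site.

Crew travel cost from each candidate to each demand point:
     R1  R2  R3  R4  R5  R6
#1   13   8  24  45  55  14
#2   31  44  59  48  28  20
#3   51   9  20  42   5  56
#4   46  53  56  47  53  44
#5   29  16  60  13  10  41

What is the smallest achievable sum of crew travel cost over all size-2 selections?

82

Open {#1, #5}.
  R1→#1 13, R2→#1 8, R3→#1 24, R4→#5 13, R5→#5 10, R6→#1 14  ⇒ total 82.
Compare {#1, #3}: total 102.
Compare {#3, #5}: total 117.
No size-2 selection does better; minimum is 82.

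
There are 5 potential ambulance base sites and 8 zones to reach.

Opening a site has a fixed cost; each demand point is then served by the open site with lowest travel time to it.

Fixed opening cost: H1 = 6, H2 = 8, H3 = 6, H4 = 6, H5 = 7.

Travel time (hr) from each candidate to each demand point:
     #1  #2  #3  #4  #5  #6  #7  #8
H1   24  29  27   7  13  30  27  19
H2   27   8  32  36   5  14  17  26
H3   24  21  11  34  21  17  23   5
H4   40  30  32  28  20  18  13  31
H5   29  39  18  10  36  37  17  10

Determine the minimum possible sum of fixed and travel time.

Open {H1, H2, H3}: assign each demand point to its cheapest open site.
  #1→H1 24, #2→H2 8, #3→H3 11, #4→H1 7, #5→H2 5, #6→H2 14, #7→H2 17, #8→H3 5
  travel time 91, fixed 20 → total 111.
Compare {H1, H2, H3, H4}: travel time 87 + fixed 26 = 113.
Compare {H2, H3, H5}: travel time 94 + fixed 21 = 115.
Compare {H2, H3, H4, H5}: travel time 90 + fixed 27 = 117.
All other subsets cost ≥ 113. Minimum total cost: 111.

111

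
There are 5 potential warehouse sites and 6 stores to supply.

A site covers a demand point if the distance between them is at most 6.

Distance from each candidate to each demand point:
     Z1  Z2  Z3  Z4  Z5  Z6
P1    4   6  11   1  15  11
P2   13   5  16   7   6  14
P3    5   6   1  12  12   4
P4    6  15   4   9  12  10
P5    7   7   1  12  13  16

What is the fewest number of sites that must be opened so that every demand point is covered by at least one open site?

Coverage sets (demand points within 6 of each site):
  P1: {Z1, Z2, Z4}
  P2: {Z2, Z5}
  P3: {Z1, Z2, Z3, Z6}
  P4: {Z1, Z3}
  P5: {Z3}
No 2 sites suffice: every size-2 union leaves at least one demand point uncovered.
But {P1, P2, P3} covers everything, so the minimum is 3.

3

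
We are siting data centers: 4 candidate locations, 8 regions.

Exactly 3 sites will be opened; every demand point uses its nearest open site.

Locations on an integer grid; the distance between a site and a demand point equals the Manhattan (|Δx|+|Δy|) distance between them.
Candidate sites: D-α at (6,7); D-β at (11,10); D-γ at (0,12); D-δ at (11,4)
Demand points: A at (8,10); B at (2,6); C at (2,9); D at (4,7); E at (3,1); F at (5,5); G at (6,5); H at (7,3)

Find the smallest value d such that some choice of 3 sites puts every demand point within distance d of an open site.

9

Open {D-α, D-β, D-γ}.
  Farthest demand point is E at distance 9 (to D-α); all others are ≤ 9.
With {D-α, D-β, D-δ} the worst case is 9.
With {D-α, D-γ, D-δ} the worst case is 9.
No size-3 selection achieves below 9.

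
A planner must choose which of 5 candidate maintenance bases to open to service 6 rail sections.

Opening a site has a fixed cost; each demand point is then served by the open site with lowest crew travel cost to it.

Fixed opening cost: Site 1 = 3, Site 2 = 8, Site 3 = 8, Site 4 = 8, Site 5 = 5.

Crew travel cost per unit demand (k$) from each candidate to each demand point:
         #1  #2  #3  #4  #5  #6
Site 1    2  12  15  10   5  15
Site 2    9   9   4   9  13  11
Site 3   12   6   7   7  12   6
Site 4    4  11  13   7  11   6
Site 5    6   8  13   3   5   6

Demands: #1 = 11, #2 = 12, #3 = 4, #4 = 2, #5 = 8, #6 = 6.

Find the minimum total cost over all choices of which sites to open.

Open {Site 1, Site 2, Site 3, Site 5}: assign each demand point to its cheapest open site.
  #1→Site 1 11×2=22, #2→Site 3 12×6=72, #3→Site 2 4×4=16, #4→Site 5 2×3=6, #5→Site 1 8×5=40, #6→Site 3 6×6=36
  crew travel cost 192, fixed 24 → total 216.
Compare {Site 1, Site 2, Site 3}: crew travel cost 200 + fixed 19 = 219.
Compare {Site 1, Site 3, Site 5}: crew travel cost 204 + fixed 16 = 220.
Compare {Site 1, Site 3}: crew travel cost 212 + fixed 11 = 223.
All other subsets cost ≥ 219. Minimum total cost: 216.

216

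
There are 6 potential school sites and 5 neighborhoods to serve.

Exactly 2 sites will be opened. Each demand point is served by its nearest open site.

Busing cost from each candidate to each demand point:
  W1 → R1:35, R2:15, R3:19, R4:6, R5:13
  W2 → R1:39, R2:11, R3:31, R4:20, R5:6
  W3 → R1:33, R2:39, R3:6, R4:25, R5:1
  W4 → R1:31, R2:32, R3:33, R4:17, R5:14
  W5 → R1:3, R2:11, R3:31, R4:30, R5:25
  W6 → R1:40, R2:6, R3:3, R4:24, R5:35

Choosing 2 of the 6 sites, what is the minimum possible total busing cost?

46

Open {W3, W5}.
  R1→W5 3, R2→W5 11, R3→W3 6, R4→W3 25, R5→W3 1  ⇒ total 46.
Compare {W1, W5}: total 52.
Compare {W1, W3}: total 61.
No size-2 selection does better; minimum is 46.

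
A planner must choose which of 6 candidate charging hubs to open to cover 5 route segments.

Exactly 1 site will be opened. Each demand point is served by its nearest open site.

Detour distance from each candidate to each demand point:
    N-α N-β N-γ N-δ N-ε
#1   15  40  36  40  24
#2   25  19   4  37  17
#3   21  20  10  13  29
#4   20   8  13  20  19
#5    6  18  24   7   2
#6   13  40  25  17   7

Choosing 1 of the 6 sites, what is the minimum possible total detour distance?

Open {#5}.
  N-α→#5 6, N-β→#5 18, N-γ→#5 24, N-δ→#5 7, N-ε→#5 2  ⇒ total 57.
Compare {#4}: total 80.
Compare {#3}: total 93.
No size-1 selection does better; minimum is 57.

57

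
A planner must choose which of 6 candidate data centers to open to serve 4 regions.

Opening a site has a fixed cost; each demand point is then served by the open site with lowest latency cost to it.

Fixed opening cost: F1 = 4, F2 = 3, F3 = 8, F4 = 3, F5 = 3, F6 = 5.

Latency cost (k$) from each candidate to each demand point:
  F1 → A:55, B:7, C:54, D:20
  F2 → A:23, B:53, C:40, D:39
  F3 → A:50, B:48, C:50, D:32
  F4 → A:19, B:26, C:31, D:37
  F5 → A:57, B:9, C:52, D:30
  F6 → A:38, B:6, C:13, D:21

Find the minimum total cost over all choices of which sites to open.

67

Open {F4, F6}: assign each demand point to its cheapest open site.
  A→F4 19, B→F6 6, C→F6 13, D→F6 21
  latency cost 59, fixed 8 → total 67.
Compare {F1, F4, F6}: latency cost 58 + fixed 12 = 70.
Compare {F2, F4, F6}: latency cost 59 + fixed 11 = 70.
Compare {F4, F5, F6}: latency cost 59 + fixed 11 = 70.
All other subsets cost ≥ 70. Minimum total cost: 67.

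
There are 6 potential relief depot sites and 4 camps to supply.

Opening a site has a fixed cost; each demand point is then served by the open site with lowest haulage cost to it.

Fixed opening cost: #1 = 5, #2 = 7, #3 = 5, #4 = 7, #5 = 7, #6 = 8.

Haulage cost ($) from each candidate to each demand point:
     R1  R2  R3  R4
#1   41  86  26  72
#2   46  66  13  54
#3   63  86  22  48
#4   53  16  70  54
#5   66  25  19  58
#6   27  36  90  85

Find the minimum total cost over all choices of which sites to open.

131

Open {#2, #3, #4, #6}: assign each demand point to its cheapest open site.
  R1→#6 27, R2→#4 16, R3→#2 13, R4→#3 48
  haulage cost 104, fixed 27 → total 131.
Compare {#2, #4, #6}: haulage cost 110 + fixed 22 = 132.
Compare {#3, #4, #6}: haulage cost 113 + fixed 20 = 133.
Compare {#1, #2, #3, #4, #6}: haulage cost 104 + fixed 32 = 136.
All other subsets cost ≥ 132. Minimum total cost: 131.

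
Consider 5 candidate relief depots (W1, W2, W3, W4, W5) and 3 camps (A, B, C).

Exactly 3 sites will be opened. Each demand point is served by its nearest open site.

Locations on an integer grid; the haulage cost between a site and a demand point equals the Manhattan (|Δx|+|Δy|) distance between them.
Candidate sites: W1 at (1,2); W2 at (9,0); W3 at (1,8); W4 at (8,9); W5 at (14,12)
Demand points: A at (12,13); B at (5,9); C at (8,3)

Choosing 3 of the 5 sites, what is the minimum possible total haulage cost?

10

Open {W2, W4, W5}.
  A→W5 3, B→W4 3, C→W2 4  ⇒ total 10.
Compare {W1, W4, W5}: total 12.
Compare {W2, W3, W5}: total 12.
No size-3 selection does better; minimum is 10.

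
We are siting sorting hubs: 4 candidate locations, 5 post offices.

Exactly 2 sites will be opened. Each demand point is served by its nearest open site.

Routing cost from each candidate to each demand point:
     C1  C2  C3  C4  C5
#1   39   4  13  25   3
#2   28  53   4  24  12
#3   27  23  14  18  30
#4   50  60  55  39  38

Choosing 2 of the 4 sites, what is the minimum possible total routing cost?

63

Open {#1, #2}.
  C1→#2 28, C2→#1 4, C3→#2 4, C4→#2 24, C5→#1 3  ⇒ total 63.
Compare {#1, #3}: total 65.
Compare {#1, #4}: total 84.
No size-2 selection does better; minimum is 63.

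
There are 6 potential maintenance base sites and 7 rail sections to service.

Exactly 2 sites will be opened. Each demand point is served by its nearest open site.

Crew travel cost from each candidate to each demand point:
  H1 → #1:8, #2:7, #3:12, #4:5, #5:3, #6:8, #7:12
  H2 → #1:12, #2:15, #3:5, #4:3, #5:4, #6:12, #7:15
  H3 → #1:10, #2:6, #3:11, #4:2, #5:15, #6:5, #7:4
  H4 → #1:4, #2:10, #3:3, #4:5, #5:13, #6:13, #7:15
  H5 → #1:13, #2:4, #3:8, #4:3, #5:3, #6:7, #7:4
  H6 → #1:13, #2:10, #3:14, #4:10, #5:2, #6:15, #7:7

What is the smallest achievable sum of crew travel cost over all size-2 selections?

28

Open {H4, H5}.
  #1→H4 4, #2→H5 4, #3→H4 3, #4→H5 3, #5→H5 3, #6→H5 7, #7→H5 4  ⇒ total 28.
Compare {H2, H3}: total 36.
Compare {H3, H5}: total 36.
No size-2 selection does better; minimum is 28.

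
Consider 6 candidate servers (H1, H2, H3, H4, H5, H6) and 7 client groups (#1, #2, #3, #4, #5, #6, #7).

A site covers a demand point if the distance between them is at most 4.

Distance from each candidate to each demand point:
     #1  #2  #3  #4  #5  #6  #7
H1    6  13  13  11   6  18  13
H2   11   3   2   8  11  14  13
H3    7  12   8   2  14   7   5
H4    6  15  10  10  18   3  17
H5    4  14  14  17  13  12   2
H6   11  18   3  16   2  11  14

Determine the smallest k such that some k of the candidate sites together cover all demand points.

Coverage sets (demand points within 4 of each site):
  H1: {}
  H2: {#2, #3}
  H3: {#4}
  H4: {#6}
  H5: {#1, #7}
  H6: {#3, #5}
No 4 sites suffice: every size-4 union leaves at least one demand point uncovered.
But {H2, H3, H4, H5, H6} covers everything, so the minimum is 5.

5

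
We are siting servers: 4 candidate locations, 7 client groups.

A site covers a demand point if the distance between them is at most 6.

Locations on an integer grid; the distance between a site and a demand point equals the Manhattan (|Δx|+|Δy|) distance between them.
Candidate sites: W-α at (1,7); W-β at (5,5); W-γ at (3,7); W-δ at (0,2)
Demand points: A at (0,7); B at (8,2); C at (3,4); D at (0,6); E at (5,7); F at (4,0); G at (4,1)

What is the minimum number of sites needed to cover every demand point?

2

Coverage sets (demand points within 6 of each site):
  W-α: {A, C, D, E}
  W-β: {B, C, D, E, F, G}
  W-γ: {A, C, D, E}
  W-δ: {A, C, D, F, G}
No single site covers all 7 demand points.
But {W-α, W-β} covers everything, so the minimum is 2.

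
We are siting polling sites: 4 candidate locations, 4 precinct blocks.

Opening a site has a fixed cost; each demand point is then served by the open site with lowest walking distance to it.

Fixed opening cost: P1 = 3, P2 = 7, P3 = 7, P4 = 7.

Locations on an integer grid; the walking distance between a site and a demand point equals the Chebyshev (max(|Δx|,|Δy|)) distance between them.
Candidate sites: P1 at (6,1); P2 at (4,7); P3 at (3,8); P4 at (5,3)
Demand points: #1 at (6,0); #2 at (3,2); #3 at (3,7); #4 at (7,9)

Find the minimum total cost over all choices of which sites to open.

Open {P1, P2}: assign each demand point to its cheapest open site.
  #1→P1 1, #2→P1 3, #3→P2 1, #4→P2 3
  walking distance 8, fixed 10 → total 18.
Compare {P1, P3}: walking distance 9 + fixed 10 = 19.
Compare {P1}: walking distance 18 + fixed 3 = 21.
Compare {P4}: walking distance 15 + fixed 7 = 22.
All other subsets cost ≥ 19. Minimum total cost: 18.

18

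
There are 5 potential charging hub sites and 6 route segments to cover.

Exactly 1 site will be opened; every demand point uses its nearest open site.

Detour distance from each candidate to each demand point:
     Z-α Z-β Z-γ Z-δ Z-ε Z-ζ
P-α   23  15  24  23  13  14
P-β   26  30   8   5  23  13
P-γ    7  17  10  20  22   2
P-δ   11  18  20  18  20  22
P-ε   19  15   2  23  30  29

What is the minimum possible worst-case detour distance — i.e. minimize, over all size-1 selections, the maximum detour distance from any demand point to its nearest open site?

22

Open {P-γ}.
  Farthest demand point is Z-ε at detour distance 22 (to P-γ); all others are ≤ 22.
With {P-δ} the worst case is 22.
With {P-α} the worst case is 24.
No size-1 selection achieves below 22.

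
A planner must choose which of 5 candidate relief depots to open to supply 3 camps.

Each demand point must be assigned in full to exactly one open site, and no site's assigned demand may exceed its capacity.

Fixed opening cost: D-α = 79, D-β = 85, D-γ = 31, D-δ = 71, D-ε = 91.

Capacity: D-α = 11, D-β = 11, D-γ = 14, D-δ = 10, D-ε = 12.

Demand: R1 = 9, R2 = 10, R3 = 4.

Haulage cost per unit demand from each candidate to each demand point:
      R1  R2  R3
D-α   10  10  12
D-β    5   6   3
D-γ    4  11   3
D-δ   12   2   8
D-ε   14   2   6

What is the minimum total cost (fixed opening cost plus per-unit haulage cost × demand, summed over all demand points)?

Open {D-γ, D-δ}; cheapest assignment that respects the capacities:
  D-γ (cap 14, load 13): R1, R3 — cost 9×4 + 4×3 = 48
  D-δ (cap 10, load 10): R2 — cost 10×2 = 20
  Shipping 68, fixed 102 → total 170.
  Any other capacity-feasible assignment to {D-γ, D-δ} ships for at least 68.
Compare {D-γ, D-ε}: its best feasible assignment gives total 190.
Compare {D-β, D-γ}: its best feasible assignment gives total 224.
Every other set of open sites that can feasibly serve all demand totals ≥ 190 even under its best assignment. Minimum: 170.

170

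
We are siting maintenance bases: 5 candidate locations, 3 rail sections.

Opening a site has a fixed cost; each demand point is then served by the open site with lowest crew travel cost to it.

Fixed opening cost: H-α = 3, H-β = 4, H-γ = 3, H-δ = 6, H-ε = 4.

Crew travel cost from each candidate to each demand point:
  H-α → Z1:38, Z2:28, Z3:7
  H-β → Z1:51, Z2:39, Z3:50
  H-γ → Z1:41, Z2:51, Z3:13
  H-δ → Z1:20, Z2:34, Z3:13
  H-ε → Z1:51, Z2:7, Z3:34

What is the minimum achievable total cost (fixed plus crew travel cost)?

47

Open {H-α, H-δ, H-ε}: assign each demand point to its cheapest open site.
  Z1→H-δ 20, Z2→H-ε 7, Z3→H-α 7
  crew travel cost 34, fixed 13 → total 47.
Compare {H-δ, H-ε}: crew travel cost 40 + fixed 10 = 50.
Compare {H-α, H-γ, H-δ, H-ε}: crew travel cost 34 + fixed 16 = 50.
Compare {H-α, H-β, H-δ, H-ε}: crew travel cost 34 + fixed 17 = 51.
All other subsets cost ≥ 50. Minimum total cost: 47.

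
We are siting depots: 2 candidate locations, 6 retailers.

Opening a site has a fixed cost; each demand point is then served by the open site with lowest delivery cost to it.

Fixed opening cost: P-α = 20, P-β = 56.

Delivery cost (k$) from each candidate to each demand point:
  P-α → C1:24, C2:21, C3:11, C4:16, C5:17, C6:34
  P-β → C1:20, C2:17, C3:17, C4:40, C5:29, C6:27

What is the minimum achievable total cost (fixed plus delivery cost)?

Open {P-α}: assign each demand point to its cheapest open site.
  C1→P-α 24, C2→P-α 21, C3→P-α 11, C4→P-α 16, C5→P-α 17, C6→P-α 34
  delivery cost 123, fixed 20 → total 143.
Compare {P-α, P-β}: delivery cost 108 + fixed 76 = 184.
Compare {P-β}: delivery cost 150 + fixed 56 = 206.

143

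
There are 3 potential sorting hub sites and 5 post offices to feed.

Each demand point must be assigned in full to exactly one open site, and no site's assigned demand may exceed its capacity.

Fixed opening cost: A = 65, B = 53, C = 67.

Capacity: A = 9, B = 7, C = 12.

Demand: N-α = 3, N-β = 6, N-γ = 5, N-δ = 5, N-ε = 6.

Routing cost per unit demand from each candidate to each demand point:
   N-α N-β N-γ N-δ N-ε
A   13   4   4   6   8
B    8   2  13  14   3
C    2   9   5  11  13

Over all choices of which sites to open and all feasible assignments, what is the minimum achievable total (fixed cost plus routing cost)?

346

Open {A, B, C}; cheapest assignment that respects the capacities:
  A (cap 9, load 9): N-α, N-β — cost 3×13 + 6×4 = 63
  B (cap 7, load 6): N-ε — cost 6×3 = 18
  C (cap 12, load 10): N-γ, N-δ — cost 5×5 + 5×11 = 80
  Shipping 161, fixed 185 → total 346.
  Any other capacity-feasible assignment to {A, B, C} ships for at least 161.
Total demand is 25 and no other set of sites has combined capacity ≥ 25, so {A, B, C} is the only feasible choice of open sites. Minimum: 346.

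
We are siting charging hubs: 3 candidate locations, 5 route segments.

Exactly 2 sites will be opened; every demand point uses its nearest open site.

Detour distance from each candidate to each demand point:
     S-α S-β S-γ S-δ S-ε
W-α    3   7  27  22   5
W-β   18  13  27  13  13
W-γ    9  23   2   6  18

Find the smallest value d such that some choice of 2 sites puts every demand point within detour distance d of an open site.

Open {W-α, W-γ}.
  Farthest demand point is S-β at detour distance 7 (to W-α); all others are ≤ 7.
With {W-β, W-γ} the worst case is 13.
With {W-α, W-β} the worst case is 27.
No size-2 selection achieves below 7.

7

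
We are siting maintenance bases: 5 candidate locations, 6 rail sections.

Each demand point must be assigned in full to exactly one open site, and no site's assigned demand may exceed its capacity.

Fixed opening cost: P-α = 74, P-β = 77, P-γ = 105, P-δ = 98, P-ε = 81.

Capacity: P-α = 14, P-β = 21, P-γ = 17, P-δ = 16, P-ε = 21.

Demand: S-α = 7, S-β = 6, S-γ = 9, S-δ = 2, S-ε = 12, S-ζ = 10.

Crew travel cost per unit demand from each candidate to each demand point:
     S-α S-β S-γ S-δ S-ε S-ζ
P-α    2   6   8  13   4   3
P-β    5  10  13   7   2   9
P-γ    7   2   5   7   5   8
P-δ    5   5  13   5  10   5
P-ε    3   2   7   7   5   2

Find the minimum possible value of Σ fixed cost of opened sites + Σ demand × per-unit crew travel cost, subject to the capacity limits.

399

Open {P-β, P-γ, P-ε}; cheapest assignment that respects the capacities:
  P-β (cap 21, load 14): S-δ, S-ε — cost 2×7 + 12×2 = 38
  P-γ (cap 17, load 15): S-β, S-γ — cost 6×2 + 9×5 = 57
  P-ε (cap 21, load 17): S-α, S-ζ — cost 7×3 + 10×2 = 41
  Shipping 136, fixed 263 → total 399.
  Any other capacity-feasible assignment to {P-β, P-γ, P-ε} ships for at least 136.
Compare {P-α, P-β, P-ε}: its best feasible assignment gives total 403.
Compare {P-α, P-β, P-γ}: its best feasible assignment gives total 416.
Every other set of open sites that can feasibly serve all demand totals ≥ 403 even under its best assignment. Minimum: 399.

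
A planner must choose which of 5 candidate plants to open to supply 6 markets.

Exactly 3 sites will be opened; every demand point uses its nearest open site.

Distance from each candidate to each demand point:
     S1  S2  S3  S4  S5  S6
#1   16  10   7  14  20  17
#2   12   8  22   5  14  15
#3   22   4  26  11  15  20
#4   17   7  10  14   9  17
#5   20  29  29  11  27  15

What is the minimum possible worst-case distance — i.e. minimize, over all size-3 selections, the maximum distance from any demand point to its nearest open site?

15

Open {#1, #2, #3}.
  Farthest demand point is S6 at distance 15 (to #2); all others are ≤ 15.
With {#1, #2, #4} the worst case is 15.
With {#1, #2, #5} the worst case is 15.
No size-3 selection achieves below 15.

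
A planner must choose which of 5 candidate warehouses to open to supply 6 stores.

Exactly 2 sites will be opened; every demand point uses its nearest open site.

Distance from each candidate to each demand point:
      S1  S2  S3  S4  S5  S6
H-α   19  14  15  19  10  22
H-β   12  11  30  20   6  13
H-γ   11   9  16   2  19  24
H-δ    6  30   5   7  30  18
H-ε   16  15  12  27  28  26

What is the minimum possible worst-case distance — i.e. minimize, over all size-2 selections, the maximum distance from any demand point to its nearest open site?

13

Open {H-β, H-δ}.
  Farthest demand point is S6 at distance 13 (to H-β); all others are ≤ 13.
With {H-β, H-γ} the worst case is 16.
With {H-α, H-δ} the worst case is 18.
No size-2 selection achieves below 13.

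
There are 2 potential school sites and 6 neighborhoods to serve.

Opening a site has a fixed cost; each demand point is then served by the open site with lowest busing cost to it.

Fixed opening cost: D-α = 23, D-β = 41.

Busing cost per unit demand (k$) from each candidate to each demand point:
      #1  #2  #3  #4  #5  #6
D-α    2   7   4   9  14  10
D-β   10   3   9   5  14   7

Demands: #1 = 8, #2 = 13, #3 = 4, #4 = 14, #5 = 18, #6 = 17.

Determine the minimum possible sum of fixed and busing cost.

576

Open {D-α, D-β}: assign each demand point to its cheapest open site.
  #1→D-α 8×2=16, #2→D-β 13×3=39, #3→D-α 4×4=16, #4→D-β 14×5=70, #5→D-α 18×14=252, #6→D-β 17×7=119
  busing cost 512, fixed 64 → total 576.
Compare {D-β}: busing cost 596 + fixed 41 = 637.
Compare {D-α}: busing cost 671 + fixed 23 = 694.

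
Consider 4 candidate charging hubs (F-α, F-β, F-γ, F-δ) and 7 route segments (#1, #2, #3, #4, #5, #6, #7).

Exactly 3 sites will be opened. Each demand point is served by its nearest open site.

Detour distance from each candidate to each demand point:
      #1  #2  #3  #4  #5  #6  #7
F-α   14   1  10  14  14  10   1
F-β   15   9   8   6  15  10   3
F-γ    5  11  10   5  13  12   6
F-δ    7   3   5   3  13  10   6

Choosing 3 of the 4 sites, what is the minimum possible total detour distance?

38

Open {F-α, F-γ, F-δ}.
  #1→F-γ 5, #2→F-α 1, #3→F-δ 5, #4→F-δ 3, #5→F-γ 13, #6→F-α 10, #7→F-α 1  ⇒ total 38.
Compare {F-α, F-β, F-δ}: total 40.
Compare {F-β, F-γ, F-δ}: total 42.
No size-3 selection does better; minimum is 38.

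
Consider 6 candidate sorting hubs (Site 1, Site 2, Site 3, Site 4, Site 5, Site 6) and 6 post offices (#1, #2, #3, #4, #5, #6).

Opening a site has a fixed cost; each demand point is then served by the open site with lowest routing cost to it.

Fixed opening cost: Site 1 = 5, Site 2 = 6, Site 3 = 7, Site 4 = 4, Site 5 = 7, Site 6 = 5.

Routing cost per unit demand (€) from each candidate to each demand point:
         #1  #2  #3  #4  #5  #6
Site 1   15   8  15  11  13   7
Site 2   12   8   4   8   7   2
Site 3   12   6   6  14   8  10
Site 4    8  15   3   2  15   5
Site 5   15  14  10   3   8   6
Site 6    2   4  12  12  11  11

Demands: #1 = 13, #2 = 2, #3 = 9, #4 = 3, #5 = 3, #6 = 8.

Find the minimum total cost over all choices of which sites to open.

119

Open {Site 2, Site 4, Site 6}: assign each demand point to its cheapest open site.
  #1→Site 6 13×2=26, #2→Site 6 2×4=8, #3→Site 4 9×3=27, #4→Site 4 3×2=6, #5→Site 2 3×7=21, #6→Site 2 8×2=16
  routing cost 104, fixed 15 → total 119.
Compare {Site 1, Site 2, Site 4, Site 6}: routing cost 104 + fixed 20 = 124.
Compare {Site 2, Site 3, Site 4, Site 6}: routing cost 104 + fixed 22 = 126.
Compare {Site 2, Site 4, Site 5, Site 6}: routing cost 104 + fixed 22 = 126.
All other subsets cost ≥ 124. Minimum total cost: 119.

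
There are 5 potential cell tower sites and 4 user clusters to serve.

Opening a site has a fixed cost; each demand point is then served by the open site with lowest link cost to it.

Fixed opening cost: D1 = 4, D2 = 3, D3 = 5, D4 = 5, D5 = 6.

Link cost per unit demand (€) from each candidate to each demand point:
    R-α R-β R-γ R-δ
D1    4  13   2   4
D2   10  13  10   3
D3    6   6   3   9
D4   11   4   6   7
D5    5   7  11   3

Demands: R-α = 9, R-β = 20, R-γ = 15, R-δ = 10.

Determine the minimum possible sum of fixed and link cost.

188

Open {D1, D2, D4}: assign each demand point to its cheapest open site.
  R-α→D1 9×4=36, R-β→D4 20×4=80, R-γ→D1 15×2=30, R-δ→D2 10×3=30
  link cost 176, fixed 12 → total 188.
Compare {D1, D4, D5}: link cost 176 + fixed 15 = 191.
Compare {D1, D2, D3, D4}: link cost 176 + fixed 17 = 193.
Compare {D1, D2, D4, D5}: link cost 176 + fixed 18 = 194.
All other subsets cost ≥ 191. Minimum total cost: 188.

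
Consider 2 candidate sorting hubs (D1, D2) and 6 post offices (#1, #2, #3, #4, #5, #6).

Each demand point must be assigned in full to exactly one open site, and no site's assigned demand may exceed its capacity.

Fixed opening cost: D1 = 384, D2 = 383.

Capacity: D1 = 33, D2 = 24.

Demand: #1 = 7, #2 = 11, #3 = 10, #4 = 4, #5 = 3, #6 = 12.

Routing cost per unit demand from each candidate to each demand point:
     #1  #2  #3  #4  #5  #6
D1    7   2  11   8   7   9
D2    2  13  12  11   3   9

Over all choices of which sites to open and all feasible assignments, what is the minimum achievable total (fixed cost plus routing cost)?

Open {D1, D2}; cheapest assignment that respects the capacities:
  D1 (cap 33, load 25): #2, #3, #4 — cost 11×2 + 10×11 + 4×8 = 164
  D2 (cap 24, load 22): #1, #5, #6 — cost 7×2 + 3×3 + 12×9 = 131
  Shipping 295, fixed 767 → total 1062.
  Any other capacity-feasible assignment to {D1, D2} ships for at least 295.
Total demand is 47 and no other set of sites has combined capacity ≥ 47, so {D1, D2} is the only feasible choice of open sites. Minimum: 1062.

1062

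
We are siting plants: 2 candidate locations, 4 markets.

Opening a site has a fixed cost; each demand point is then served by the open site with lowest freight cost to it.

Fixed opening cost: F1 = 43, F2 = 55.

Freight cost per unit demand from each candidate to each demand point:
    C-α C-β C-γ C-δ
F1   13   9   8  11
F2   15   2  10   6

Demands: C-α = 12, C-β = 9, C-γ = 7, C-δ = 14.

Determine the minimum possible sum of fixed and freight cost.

407

Open {F2}: assign each demand point to its cheapest open site.
  C-α→F2 12×15=180, C-β→F2 9×2=18, C-γ→F2 7×10=70, C-δ→F2 14×6=84
  freight cost 352, fixed 55 → total 407.
Compare {F1, F2}: freight cost 314 + fixed 98 = 412.
Compare {F1}: freight cost 447 + fixed 43 = 490.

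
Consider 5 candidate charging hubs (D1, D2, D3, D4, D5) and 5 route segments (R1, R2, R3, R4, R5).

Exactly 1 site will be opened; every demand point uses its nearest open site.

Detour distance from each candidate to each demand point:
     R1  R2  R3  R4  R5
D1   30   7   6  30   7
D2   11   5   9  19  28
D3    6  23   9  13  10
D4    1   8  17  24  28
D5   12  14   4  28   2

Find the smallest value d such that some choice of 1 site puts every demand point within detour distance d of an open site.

23

Open {D3}.
  Farthest demand point is R2 at detour distance 23 (to D3); all others are ≤ 23.
With {D2} the worst case is 28.
With {D4} the worst case is 28.
No size-1 selection achieves below 23.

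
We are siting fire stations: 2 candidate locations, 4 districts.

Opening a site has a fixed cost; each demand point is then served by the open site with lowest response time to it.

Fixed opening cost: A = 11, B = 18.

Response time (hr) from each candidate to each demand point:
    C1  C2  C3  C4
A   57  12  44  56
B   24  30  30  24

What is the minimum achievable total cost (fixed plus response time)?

Open {A, B}: assign each demand point to its cheapest open site.
  C1→B 24, C2→A 12, C3→B 30, C4→B 24
  response time 90, fixed 29 → total 119.
Compare {B}: response time 108 + fixed 18 = 126.
Compare {A}: response time 169 + fixed 11 = 180.

119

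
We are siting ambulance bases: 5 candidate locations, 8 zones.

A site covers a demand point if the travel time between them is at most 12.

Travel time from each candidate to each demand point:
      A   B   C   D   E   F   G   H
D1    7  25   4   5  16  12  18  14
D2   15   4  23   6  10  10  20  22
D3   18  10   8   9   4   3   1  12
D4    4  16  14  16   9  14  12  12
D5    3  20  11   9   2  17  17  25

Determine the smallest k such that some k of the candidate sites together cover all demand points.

Coverage sets (demand points within 12 of each site):
  D1: {A, C, D, F}
  D2: {B, D, E, F}
  D3: {B, C, D, E, F, G, H}
  D4: {A, E, G, H}
  D5: {A, C, D, E}
No single site covers all 8 demand points.
But {D1, D3} covers everything, so the minimum is 2.

2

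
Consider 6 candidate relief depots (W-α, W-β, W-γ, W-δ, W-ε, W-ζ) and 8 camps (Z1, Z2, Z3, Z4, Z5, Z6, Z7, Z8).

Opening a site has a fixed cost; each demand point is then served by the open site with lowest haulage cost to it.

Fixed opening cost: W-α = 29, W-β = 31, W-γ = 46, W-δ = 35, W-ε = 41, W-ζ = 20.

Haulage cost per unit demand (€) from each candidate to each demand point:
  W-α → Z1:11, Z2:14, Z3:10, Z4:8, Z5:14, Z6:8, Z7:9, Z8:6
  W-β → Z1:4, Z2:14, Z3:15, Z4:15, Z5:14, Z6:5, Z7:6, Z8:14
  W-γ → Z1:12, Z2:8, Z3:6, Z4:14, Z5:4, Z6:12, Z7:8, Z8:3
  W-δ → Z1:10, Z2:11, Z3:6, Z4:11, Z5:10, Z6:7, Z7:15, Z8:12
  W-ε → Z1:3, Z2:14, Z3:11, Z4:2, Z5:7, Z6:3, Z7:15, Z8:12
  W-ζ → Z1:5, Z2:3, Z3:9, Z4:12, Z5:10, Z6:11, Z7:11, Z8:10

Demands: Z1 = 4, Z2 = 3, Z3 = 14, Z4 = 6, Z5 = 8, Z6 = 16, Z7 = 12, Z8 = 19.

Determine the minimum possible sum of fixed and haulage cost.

Open {W-γ, W-ε}: assign each demand point to its cheapest open site.
  Z1→W-ε 4×3=12, Z2→W-γ 3×8=24, Z3→W-γ 14×6=84, Z4→W-ε 6×2=12, Z5→W-γ 8×4=32, Z6→W-ε 16×3=48, Z7→W-γ 12×8=96, Z8→W-γ 19×3=57
  haulage cost 365, fixed 87 → total 452.
Compare {W-γ, W-ε, W-ζ}: haulage cost 350 + fixed 107 = 457.
Compare {W-β, W-γ, W-ε}: haulage cost 341 + fixed 118 = 459.
Compare {W-β, W-γ, W-ε, W-ζ}: haulage cost 326 + fixed 138 = 464.
All other subsets cost ≥ 457. Minimum total cost: 452.

452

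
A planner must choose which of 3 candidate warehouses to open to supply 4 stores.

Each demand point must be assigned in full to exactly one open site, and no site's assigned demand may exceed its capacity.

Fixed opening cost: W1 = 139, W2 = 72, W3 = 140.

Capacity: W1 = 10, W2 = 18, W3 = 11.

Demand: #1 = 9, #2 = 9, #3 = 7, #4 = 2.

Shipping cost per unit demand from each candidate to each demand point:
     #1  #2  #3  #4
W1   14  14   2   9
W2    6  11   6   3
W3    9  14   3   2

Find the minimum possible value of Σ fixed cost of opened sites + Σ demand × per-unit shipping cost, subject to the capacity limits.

Open {W2, W3}; cheapest assignment that respects the capacities:
  W2 (cap 18, load 18): #1, #2 — cost 9×6 + 9×11 = 153
  W3 (cap 11, load 9): #3, #4 — cost 7×3 + 2×2 = 25
  Shipping 178, fixed 212 → total 390.
  Any other capacity-feasible assignment to {W2, W3} ships for at least 178.
Compare {W1, W2}: its best feasible assignment gives total 396.
Compare {W1, W2, W3}: its best feasible assignment gives total 522.
Every other set of open sites that can feasibly serve all demand totals ≥ 396 even under its best assignment. Minimum: 390.

390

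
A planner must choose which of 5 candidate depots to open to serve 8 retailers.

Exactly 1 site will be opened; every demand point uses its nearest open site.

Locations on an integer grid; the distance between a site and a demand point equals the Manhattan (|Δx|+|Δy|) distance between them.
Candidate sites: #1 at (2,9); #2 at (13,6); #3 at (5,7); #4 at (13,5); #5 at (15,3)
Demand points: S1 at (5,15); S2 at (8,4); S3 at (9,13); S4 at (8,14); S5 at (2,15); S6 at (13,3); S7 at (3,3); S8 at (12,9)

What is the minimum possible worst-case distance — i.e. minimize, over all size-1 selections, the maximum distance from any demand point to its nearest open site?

12

Open {#3}.
  Farthest demand point is S6 at distance 12 (to #3); all others are ≤ 12.
With {#1} the worst case is 17.
With {#2} the worst case is 20.
No size-1 selection achieves below 12.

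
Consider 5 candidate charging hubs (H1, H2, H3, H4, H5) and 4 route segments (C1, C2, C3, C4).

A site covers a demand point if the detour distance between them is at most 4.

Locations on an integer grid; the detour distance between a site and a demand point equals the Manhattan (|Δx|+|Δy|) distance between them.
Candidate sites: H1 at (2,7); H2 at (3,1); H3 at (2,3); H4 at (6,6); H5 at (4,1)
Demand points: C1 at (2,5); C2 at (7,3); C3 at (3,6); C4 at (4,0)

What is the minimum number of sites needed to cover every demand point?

3

Coverage sets (demand points within 4 of each site):
  H1: {C1, C3}
  H2: {C4}
  H3: {C1, C3}
  H4: {C2, C3}
  H5: {C4}
No 2 sites suffice: every size-2 union leaves at least one demand point uncovered.
But {H1, H2, H4} covers everything, so the minimum is 3.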